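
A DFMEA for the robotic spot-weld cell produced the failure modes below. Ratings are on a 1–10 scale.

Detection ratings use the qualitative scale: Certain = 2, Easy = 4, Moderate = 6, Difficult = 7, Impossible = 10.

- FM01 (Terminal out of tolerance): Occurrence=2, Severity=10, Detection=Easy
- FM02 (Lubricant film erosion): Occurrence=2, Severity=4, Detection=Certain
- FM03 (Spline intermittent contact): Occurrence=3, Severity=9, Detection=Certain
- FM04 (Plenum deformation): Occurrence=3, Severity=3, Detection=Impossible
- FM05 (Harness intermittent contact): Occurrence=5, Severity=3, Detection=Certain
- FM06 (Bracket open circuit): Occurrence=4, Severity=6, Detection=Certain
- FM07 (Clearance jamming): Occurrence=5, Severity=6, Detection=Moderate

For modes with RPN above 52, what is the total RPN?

RPN = Severity × Occurrence × Detection:
  FM01: 10 × 2 × 4 = 80
  FM02: 4 × 2 × 2 = 16
  FM03: 9 × 3 × 2 = 54
  FM04: 3 × 3 × 10 = 90
  FM05: 3 × 5 × 2 = 30
  FM06: 6 × 4 × 2 = 48
  FM07: 6 × 5 × 6 = 180
RPN > 52: FM01 (80), FM03 (54), FM04 (90), FM07 (180).
Sum: 80 + 54 + 90 + 180 = 404.

404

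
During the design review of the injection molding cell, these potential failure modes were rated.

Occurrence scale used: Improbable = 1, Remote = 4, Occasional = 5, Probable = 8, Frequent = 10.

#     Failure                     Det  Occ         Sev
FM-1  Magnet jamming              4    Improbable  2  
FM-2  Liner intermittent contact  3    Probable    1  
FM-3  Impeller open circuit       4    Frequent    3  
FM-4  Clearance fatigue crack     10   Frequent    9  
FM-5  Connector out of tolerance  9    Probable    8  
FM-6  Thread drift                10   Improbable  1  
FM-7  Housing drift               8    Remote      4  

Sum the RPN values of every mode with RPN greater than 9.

1758

RPN = Severity × Occurrence × Detection:
  FM-1: 2 × 1 × 4 = 8
  FM-2: 1 × 8 × 3 = 24
  FM-3: 3 × 10 × 4 = 120
  FM-4: 9 × 10 × 10 = 900
  FM-5: 8 × 8 × 9 = 576
  FM-6: 1 × 1 × 10 = 10
  FM-7: 4 × 4 × 8 = 128
RPN > 9: FM-2 (24), FM-3 (120), FM-4 (900), FM-5 (576), FM-6 (10), FM-7 (128).
Sum: 24 + 120 + 900 + 576 + 10 + 128 = 1758.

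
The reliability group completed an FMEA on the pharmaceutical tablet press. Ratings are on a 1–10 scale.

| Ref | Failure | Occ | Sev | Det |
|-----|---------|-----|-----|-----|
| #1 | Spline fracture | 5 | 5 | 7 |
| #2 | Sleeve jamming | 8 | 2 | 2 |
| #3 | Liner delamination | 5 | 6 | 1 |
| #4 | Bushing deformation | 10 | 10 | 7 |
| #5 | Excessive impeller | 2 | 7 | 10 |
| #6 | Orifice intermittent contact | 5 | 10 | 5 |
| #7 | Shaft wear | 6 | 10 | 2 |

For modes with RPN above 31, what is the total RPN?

1417

RPN = Severity × Occurrence × Detection:
  #1: 5 × 5 × 7 = 175
  #2: 2 × 8 × 2 = 32
  #3: 6 × 5 × 1 = 30
  #4: 10 × 10 × 7 = 700
  #5: 7 × 2 × 10 = 140
  #6: 10 × 5 × 5 = 250
  #7: 10 × 6 × 2 = 120
RPN > 31: #1 (175), #2 (32), #4 (700), #5 (140), #6 (250), #7 (120).
Sum: 175 + 32 + 700 + 140 + 250 + 120 = 1417.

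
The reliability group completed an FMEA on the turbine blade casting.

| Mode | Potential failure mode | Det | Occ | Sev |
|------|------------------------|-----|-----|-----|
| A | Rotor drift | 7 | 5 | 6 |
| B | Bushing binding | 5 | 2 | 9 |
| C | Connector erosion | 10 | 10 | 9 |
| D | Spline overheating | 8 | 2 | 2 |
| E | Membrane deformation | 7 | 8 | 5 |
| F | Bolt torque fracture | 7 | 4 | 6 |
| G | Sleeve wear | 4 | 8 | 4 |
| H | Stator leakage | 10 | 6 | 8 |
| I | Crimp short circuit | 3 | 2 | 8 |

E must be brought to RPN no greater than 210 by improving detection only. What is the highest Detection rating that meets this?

5

E: S=5, O=8, D=7 → current RPN = 280.
Fixed product = 40. Need 40 × D ≤ 210, so D ≤ 210/40 = 5.25.
Maximum integer Detection rating = 5 (gives RPN 200; D=6 would give 240 > 210).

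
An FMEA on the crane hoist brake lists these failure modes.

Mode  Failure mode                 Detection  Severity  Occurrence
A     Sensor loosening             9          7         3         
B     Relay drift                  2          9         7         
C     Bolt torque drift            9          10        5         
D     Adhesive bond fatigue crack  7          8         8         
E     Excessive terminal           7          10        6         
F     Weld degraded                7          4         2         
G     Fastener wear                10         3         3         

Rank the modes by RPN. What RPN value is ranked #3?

420

RPN = Severity × Occurrence × Detection:
  A: 7 × 3 × 9 = 189
  B: 9 × 7 × 2 = 126
  C: 10 × 5 × 9 = 450
  D: 8 × 8 × 7 = 448
  E: 10 × 6 × 7 = 420
  F: 4 × 2 × 7 = 56
  G: 3 × 3 × 10 = 90
Sorted descending: 450, 448, 420, 189, 126, 90, 56.
The third-highest RPN is 420 (E).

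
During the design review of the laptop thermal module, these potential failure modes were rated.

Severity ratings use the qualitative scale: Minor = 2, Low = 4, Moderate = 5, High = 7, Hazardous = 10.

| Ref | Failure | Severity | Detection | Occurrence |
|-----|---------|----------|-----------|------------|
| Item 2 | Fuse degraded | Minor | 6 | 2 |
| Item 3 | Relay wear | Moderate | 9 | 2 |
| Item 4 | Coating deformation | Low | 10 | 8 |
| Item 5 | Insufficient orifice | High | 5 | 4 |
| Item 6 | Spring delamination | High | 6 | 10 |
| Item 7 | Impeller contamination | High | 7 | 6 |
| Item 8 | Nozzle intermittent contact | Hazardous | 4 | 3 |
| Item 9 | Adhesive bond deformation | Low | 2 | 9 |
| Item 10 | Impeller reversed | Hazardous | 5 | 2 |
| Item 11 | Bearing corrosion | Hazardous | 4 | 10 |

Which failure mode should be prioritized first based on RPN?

RPN = Severity × Occurrence × Detection:
  Item 2: 2 × 2 × 6 = 24
  Item 3: 5 × 2 × 9 = 90
  Item 4: 4 × 8 × 10 = 320
  Item 5: 7 × 4 × 5 = 140
  Item 6: 7 × 10 × 6 = 420
  Item 7: 7 × 6 × 7 = 294
  Item 8: 10 × 3 × 4 = 120
  Item 9: 4 × 9 × 2 = 72
  Item 10: 10 × 2 × 5 = 100
  Item 11: 10 × 10 × 4 = 400
Highest RPN is 420 → Item 6.

Item 6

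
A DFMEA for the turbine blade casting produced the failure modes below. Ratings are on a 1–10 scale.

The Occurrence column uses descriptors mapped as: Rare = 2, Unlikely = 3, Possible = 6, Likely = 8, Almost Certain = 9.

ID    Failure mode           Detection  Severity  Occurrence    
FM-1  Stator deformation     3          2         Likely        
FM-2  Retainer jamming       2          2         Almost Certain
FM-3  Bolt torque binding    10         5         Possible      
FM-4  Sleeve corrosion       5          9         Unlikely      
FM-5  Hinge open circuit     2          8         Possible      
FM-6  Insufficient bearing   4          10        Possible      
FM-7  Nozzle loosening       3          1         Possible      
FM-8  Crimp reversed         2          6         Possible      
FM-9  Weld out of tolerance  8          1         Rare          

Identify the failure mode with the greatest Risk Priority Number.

FM-3

RPN = Severity × Occurrence × Detection:
  FM-1: 2 × 8 × 3 = 48
  FM-2: 2 × 9 × 2 = 36
  FM-3: 5 × 6 × 10 = 300
  FM-4: 9 × 3 × 5 = 135
  FM-5: 8 × 6 × 2 = 96
  FM-6: 10 × 6 × 4 = 240
  FM-7: 1 × 6 × 3 = 18
  FM-8: 6 × 6 × 2 = 72
  FM-9: 1 × 2 × 8 = 16
Highest RPN is 300 → FM-3.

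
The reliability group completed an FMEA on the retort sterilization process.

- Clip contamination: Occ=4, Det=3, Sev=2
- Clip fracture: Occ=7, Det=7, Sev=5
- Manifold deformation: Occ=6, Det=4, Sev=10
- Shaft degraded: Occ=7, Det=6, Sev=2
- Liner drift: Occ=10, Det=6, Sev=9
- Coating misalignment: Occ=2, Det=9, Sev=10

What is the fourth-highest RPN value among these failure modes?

180

RPN = Severity × Occurrence × Detection:
  Clip contamination: 2 × 4 × 3 = 24
  Clip fracture: 5 × 7 × 7 = 245
  Manifold deformation: 10 × 6 × 4 = 240
  Shaft degraded: 2 × 7 × 6 = 84
  Liner drift: 9 × 10 × 6 = 540
  Coating misalignment: 10 × 2 × 9 = 180
Sorted descending: 540, 245, 240, 180, 84, 24.
The fourth-highest RPN is 180 (Coating misalignment).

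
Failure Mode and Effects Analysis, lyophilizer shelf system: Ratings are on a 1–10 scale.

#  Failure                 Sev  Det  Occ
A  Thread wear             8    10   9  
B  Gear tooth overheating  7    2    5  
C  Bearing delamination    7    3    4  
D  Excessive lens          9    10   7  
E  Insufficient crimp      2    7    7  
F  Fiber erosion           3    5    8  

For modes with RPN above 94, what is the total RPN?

1568

RPN = Severity × Occurrence × Detection:
  A: 8 × 9 × 10 = 720
  B: 7 × 5 × 2 = 70
  C: 7 × 4 × 3 = 84
  D: 9 × 7 × 10 = 630
  E: 2 × 7 × 7 = 98
  F: 3 × 8 × 5 = 120
RPN > 94: A (720), D (630), E (98), F (120).
Sum: 720 + 630 + 98 + 120 = 1568.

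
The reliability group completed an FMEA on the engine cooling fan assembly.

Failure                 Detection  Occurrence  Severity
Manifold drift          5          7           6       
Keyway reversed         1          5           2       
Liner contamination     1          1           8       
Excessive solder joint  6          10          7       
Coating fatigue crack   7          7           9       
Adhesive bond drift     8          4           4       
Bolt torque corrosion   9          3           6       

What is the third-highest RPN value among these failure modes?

210

RPN = Severity × Occurrence × Detection:
  Manifold drift: 6 × 7 × 5 = 210
  Keyway reversed: 2 × 5 × 1 = 10
  Liner contamination: 8 × 1 × 1 = 8
  Excessive solder joint: 7 × 10 × 6 = 420
  Coating fatigue crack: 9 × 7 × 7 = 441
  Adhesive bond drift: 4 × 4 × 8 = 128
  Bolt torque corrosion: 6 × 3 × 9 = 162
Sorted descending: 441, 420, 210, 162, 128, 10, 8.
The third-highest RPN is 210 (Manifold drift).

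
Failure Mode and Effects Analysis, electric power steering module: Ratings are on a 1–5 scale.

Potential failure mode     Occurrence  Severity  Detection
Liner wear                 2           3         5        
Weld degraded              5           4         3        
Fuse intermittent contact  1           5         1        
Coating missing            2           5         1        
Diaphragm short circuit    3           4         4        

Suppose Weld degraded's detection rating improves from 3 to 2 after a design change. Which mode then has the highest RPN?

RPN = Severity × Occurrence × Detection:
  Liner wear: 3 × 2 × 5 = 30
  Weld degraded: 4 × 5 × 3 = 60
  Fuse intermittent contact: 5 × 1 × 1 = 5
  Coating missing: 5 × 2 × 1 = 10
  Diaphragm short circuit: 4 × 3 × 4 = 48
After action: Weld degraded → 4 × 5 × 2 = 40.
Revised RPNs: Diaphragm short circuit=48, Weld degraded=40, Liner wear=30, Coating missing=10, Fuse intermittent contact=5.
Highest is now Diaphragm short circuit (48).

Diaphragm short circuit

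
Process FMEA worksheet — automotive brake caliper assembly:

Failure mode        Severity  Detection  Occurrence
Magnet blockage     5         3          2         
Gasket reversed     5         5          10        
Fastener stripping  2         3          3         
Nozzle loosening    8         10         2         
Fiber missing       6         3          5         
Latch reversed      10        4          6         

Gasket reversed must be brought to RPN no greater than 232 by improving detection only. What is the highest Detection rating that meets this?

4

Gasket reversed: S=5, O=10, D=5 → current RPN = 250.
Fixed product = 50. Need 50 × D ≤ 232, so D ≤ 232/50 = 4.64.
Maximum integer Detection rating = 4 (gives RPN 200; D=5 would give 250 > 232).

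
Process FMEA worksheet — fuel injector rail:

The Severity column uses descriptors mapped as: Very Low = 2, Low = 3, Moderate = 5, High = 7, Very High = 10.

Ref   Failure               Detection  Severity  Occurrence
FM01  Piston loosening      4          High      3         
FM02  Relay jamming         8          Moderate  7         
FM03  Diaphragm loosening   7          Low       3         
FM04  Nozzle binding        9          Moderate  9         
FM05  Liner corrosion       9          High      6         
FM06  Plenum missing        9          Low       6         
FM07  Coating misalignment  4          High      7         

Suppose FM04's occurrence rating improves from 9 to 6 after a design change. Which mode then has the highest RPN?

RPN = Severity × Occurrence × Detection:
  FM01: 7 × 3 × 4 = 84
  FM02: 5 × 7 × 8 = 280
  FM03: 3 × 3 × 7 = 63
  FM04: 5 × 9 × 9 = 405
  FM05: 7 × 6 × 9 = 378
  FM06: 3 × 6 × 9 = 162
  FM07: 7 × 7 × 4 = 196
After action: FM04 → 5 × 6 × 9 = 270.
Revised RPNs: FM05=378, FM02=280, FM04=270, FM07=196, FM06=162, FM01=84, FM03=63.
Highest is now FM05 (378).

FM05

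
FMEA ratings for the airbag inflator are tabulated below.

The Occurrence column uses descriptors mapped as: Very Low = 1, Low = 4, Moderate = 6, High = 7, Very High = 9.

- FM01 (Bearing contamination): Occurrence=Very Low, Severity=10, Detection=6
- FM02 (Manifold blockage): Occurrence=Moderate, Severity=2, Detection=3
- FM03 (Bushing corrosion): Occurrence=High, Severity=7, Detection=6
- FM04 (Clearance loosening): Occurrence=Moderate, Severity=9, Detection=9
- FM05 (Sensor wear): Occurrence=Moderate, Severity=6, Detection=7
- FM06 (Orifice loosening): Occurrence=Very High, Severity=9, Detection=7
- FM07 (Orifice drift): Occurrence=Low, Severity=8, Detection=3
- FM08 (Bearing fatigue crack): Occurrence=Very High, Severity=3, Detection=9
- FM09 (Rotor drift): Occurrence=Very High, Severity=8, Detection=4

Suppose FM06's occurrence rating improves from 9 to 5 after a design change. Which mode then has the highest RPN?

FM04

RPN = Severity × Occurrence × Detection:
  FM01: 10 × 1 × 6 = 60
  FM02: 2 × 6 × 3 = 36
  FM03: 7 × 7 × 6 = 294
  FM04: 9 × 6 × 9 = 486
  FM05: 6 × 6 × 7 = 252
  FM06: 9 × 9 × 7 = 567
  FM07: 8 × 4 × 3 = 96
  FM08: 3 × 9 × 9 = 243
  FM09: 8 × 9 × 4 = 288
After action: FM06 → 9 × 5 × 7 = 315.
Revised RPNs: FM04=486, FM06=315, FM03=294, FM09=288, FM05=252, FM08=243, FM07=96, FM01=60, FM02=36.
Highest is now FM04 (486).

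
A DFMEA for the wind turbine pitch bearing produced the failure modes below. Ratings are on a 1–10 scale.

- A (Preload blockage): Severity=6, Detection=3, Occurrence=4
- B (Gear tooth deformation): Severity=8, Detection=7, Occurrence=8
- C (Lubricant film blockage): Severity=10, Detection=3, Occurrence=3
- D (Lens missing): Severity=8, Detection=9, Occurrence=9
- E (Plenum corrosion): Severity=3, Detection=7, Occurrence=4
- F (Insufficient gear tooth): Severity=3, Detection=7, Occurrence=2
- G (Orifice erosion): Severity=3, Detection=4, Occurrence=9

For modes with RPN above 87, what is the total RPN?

RPN = Severity × Occurrence × Detection:
  A: 6 × 4 × 3 = 72
  B: 8 × 8 × 7 = 448
  C: 10 × 3 × 3 = 90
  D: 8 × 9 × 9 = 648
  E: 3 × 4 × 7 = 84
  F: 3 × 2 × 7 = 42
  G: 3 × 9 × 4 = 108
RPN > 87: B (448), C (90), D (648), G (108).
Sum: 448 + 90 + 648 + 108 = 1294.

1294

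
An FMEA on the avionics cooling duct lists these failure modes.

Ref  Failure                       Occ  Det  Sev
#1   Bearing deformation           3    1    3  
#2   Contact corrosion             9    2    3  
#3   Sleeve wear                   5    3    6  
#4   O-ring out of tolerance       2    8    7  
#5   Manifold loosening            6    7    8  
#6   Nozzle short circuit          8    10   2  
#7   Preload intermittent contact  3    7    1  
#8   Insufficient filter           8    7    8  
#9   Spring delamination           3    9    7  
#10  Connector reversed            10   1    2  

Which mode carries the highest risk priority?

RPN = Severity × Occurrence × Detection:
  #1: 3 × 3 × 1 = 9
  #2: 3 × 9 × 2 = 54
  #3: 6 × 5 × 3 = 90
  #4: 7 × 2 × 8 = 112
  #5: 8 × 6 × 7 = 336
  #6: 2 × 8 × 10 = 160
  #7: 1 × 3 × 7 = 21
  #8: 8 × 8 × 7 = 448
  #9: 7 × 3 × 9 = 189
  #10: 2 × 10 × 1 = 20
Highest RPN is 448 → #8.

#8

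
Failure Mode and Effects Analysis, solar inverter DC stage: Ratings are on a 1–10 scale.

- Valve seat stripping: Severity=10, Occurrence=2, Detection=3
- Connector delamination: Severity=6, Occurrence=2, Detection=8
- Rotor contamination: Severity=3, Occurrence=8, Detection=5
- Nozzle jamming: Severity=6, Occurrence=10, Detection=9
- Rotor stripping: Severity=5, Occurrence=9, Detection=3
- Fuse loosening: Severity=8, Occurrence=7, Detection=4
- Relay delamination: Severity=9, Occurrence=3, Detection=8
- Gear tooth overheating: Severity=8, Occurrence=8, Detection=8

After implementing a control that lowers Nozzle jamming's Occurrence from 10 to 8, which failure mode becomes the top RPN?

Gear tooth overheating

RPN = Severity × Occurrence × Detection:
  Valve seat stripping: 10 × 2 × 3 = 60
  Connector delamination: 6 × 2 × 8 = 96
  Rotor contamination: 3 × 8 × 5 = 120
  Nozzle jamming: 6 × 10 × 9 = 540
  Rotor stripping: 5 × 9 × 3 = 135
  Fuse loosening: 8 × 7 × 4 = 224
  Relay delamination: 9 × 3 × 8 = 216
  Gear tooth overheating: 8 × 8 × 8 = 512
After action: Nozzle jamming → 6 × 8 × 9 = 432.
Revised RPNs: Gear tooth overheating=512, Nozzle jamming=432, Fuse loosening=224, Relay delamination=216, Rotor stripping=135, Rotor contamination=120, Connector delamination=96, Valve seat stripping=60.
Highest is now Gear tooth overheating (512).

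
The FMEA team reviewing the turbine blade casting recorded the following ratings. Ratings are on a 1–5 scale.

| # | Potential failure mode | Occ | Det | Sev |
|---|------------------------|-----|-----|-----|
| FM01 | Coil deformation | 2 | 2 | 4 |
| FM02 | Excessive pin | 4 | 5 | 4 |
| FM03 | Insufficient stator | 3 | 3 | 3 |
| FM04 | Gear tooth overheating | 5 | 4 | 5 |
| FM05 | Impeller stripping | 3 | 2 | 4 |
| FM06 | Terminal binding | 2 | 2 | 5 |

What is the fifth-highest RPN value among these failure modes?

RPN = Severity × Occurrence × Detection:
  FM01: 4 × 2 × 2 = 16
  FM02: 4 × 4 × 5 = 80
  FM03: 3 × 3 × 3 = 27
  FM04: 5 × 5 × 4 = 100
  FM05: 4 × 3 × 2 = 24
  FM06: 5 × 2 × 2 = 20
Sorted descending: 100, 80, 27, 24, 20, 16.
The fifth-highest RPN is 20 (FM06).

20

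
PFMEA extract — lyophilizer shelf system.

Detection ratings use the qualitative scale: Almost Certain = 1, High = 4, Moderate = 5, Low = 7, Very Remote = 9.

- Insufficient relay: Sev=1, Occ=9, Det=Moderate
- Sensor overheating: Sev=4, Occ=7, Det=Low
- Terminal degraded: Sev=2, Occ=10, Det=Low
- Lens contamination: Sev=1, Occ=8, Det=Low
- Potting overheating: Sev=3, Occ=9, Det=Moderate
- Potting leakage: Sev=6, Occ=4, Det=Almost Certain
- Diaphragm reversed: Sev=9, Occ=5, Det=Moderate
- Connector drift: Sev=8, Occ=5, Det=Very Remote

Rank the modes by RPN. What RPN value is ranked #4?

RPN = Severity × Occurrence × Detection:
  Insufficient relay: 1 × 9 × 5 = 45
  Sensor overheating: 4 × 7 × 7 = 196
  Terminal degraded: 2 × 10 × 7 = 140
  Lens contamination: 1 × 8 × 7 = 56
  Potting overheating: 3 × 9 × 5 = 135
  Potting leakage: 6 × 4 × 1 = 24
  Diaphragm reversed: 9 × 5 × 5 = 225
  Connector drift: 8 × 5 × 9 = 360
Sorted descending: 360, 225, 196, 140, 135, 56, 45, 24.
The fourth-highest RPN is 140 (Terminal degraded).

140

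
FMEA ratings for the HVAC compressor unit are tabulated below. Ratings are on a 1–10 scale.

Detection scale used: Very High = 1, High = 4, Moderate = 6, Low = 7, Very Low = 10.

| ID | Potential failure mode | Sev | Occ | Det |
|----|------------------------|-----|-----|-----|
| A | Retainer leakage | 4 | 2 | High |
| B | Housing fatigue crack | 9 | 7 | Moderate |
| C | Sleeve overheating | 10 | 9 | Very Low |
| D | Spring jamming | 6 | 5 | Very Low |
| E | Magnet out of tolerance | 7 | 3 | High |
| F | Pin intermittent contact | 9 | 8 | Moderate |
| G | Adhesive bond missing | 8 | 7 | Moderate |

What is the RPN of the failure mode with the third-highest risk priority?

RPN = Severity × Occurrence × Detection:
  A: 4 × 2 × 4 = 32
  B: 9 × 7 × 6 = 378
  C: 10 × 9 × 10 = 900
  D: 6 × 5 × 10 = 300
  E: 7 × 3 × 4 = 84
  F: 9 × 8 × 6 = 432
  G: 8 × 7 × 6 = 336
Sorted descending: 900, 432, 378, 336, 300, 84, 32.
The third-highest RPN is 378 (B).

378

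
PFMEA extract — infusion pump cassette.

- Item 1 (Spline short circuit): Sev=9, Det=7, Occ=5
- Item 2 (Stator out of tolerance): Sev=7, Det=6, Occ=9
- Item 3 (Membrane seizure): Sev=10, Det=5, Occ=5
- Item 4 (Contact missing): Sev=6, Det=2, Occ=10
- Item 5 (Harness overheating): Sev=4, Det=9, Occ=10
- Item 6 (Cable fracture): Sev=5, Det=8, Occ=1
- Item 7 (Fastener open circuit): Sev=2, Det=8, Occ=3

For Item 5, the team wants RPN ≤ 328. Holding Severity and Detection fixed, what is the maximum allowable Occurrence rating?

Item 5: S=4, O=10, D=9 → current RPN = 360.
Fixed product = 36. Need 36 × O ≤ 328, so O ≤ 328/36 = 9.11.
Maximum integer Occurrence rating = 9 (gives RPN 324; O=10 would give 360 > 328).

9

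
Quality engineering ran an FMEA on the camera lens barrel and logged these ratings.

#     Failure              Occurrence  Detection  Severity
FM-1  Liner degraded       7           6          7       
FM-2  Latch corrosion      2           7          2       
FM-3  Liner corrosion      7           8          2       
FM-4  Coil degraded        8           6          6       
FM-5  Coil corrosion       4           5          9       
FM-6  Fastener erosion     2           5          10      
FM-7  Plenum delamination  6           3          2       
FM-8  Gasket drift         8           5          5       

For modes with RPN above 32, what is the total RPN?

1210

RPN = Severity × Occurrence × Detection:
  FM-1: 7 × 7 × 6 = 294
  FM-2: 2 × 2 × 7 = 28
  FM-3: 2 × 7 × 8 = 112
  FM-4: 6 × 8 × 6 = 288
  FM-5: 9 × 4 × 5 = 180
  FM-6: 10 × 2 × 5 = 100
  FM-7: 2 × 6 × 3 = 36
  FM-8: 5 × 8 × 5 = 200
RPN > 32: FM-1 (294), FM-3 (112), FM-4 (288), FM-5 (180), FM-6 (100), FM-7 (36), FM-8 (200).
Sum: 294 + 112 + 288 + 180 + 100 + 36 + 200 = 1210.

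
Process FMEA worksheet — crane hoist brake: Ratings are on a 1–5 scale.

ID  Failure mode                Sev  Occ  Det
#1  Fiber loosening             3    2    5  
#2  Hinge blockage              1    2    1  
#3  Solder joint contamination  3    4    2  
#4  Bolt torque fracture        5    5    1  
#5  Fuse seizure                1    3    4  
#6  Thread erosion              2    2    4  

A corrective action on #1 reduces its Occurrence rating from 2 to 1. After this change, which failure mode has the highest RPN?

RPN = Severity × Occurrence × Detection:
  #1: 3 × 2 × 5 = 30
  #2: 1 × 2 × 1 = 2
  #3: 3 × 4 × 2 = 24
  #4: 5 × 5 × 1 = 25
  #5: 1 × 3 × 4 = 12
  #6: 2 × 2 × 4 = 16
After action: #1 → 3 × 1 × 5 = 15.
Revised RPNs: #4=25, #3=24, #6=16, #1=15, #5=12, #2=2.
Highest is now #4 (25).

#4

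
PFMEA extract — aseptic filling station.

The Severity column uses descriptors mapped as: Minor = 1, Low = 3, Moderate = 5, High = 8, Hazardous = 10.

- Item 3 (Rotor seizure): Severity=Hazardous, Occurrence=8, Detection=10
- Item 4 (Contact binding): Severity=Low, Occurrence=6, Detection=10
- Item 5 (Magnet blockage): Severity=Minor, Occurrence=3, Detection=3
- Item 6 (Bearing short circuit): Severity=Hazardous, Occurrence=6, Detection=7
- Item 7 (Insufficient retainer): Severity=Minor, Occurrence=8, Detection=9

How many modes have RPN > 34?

RPN = Severity × Occurrence × Detection:
  Item 3: 10 × 8 × 10 = 800
  Item 4: 3 × 6 × 10 = 180
  Item 5: 1 × 3 × 3 = 9
  Item 6: 10 × 6 × 7 = 420
  Item 7: 1 × 8 × 9 = 72
Modes with RPN > 34: Item 3 (800), Item 4 (180), Item 6 (420), Item 7 (72) → 4.

4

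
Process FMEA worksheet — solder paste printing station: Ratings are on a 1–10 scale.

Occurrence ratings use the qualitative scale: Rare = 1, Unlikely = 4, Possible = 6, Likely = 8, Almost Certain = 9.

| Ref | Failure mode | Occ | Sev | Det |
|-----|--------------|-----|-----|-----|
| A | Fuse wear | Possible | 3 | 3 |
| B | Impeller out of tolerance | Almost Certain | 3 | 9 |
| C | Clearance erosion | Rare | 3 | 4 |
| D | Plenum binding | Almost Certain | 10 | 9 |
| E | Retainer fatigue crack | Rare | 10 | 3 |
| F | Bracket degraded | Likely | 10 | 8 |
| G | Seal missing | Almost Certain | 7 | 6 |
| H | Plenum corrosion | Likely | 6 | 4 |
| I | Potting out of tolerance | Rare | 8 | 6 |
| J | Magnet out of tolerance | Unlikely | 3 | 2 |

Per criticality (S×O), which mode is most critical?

D

Criticality = Severity × Occurrence:
  A: 3 × 6 = 18
  B: 3 × 9 = 27
  C: 3 × 1 = 3
  D: 10 × 9 = 90
  E: 10 × 1 = 10
  F: 10 × 8 = 80
  G: 7 × 9 = 63
  H: 6 × 8 = 48
  I: 8 × 1 = 8
  J: 3 × 4 = 12
Highest criticality is 90 → D.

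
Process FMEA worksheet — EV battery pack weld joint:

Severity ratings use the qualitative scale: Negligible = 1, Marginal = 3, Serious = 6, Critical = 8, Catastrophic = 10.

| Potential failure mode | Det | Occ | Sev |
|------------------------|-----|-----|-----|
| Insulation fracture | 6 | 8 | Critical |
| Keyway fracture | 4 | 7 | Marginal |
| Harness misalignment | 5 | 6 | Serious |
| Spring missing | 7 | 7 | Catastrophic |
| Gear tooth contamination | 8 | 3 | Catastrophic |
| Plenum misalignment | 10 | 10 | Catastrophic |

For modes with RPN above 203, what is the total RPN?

2114

RPN = Severity × Occurrence × Detection:
  Insulation fracture: 8 × 8 × 6 = 384
  Keyway fracture: 3 × 7 × 4 = 84
  Harness misalignment: 6 × 6 × 5 = 180
  Spring missing: 10 × 7 × 7 = 490
  Gear tooth contamination: 10 × 3 × 8 = 240
  Plenum misalignment: 10 × 10 × 10 = 1000
RPN > 203: Insulation fracture (384), Spring missing (490), Gear tooth contamination (240), Plenum misalignment (1000).
Sum: 384 + 490 + 240 + 1000 = 2114.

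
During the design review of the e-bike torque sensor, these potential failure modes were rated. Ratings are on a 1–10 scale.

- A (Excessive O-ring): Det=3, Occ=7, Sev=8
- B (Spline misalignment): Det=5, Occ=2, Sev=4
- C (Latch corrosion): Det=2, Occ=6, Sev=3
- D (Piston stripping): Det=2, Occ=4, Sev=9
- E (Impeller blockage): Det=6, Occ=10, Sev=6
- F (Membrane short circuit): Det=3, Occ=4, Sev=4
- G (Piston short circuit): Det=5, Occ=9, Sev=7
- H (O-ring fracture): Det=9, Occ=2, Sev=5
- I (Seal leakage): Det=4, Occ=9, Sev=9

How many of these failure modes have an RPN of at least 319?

2

RPN = Severity × Occurrence × Detection:
  A: 8 × 7 × 3 = 168
  B: 4 × 2 × 5 = 40
  C: 3 × 6 × 2 = 36
  D: 9 × 4 × 2 = 72
  E: 6 × 10 × 6 = 360
  F: 4 × 4 × 3 = 48
  G: 7 × 9 × 5 = 315
  H: 5 × 2 × 9 = 90
  I: 9 × 9 × 4 = 324
Modes with RPN ≥ 319: E (360), I (324) → 2.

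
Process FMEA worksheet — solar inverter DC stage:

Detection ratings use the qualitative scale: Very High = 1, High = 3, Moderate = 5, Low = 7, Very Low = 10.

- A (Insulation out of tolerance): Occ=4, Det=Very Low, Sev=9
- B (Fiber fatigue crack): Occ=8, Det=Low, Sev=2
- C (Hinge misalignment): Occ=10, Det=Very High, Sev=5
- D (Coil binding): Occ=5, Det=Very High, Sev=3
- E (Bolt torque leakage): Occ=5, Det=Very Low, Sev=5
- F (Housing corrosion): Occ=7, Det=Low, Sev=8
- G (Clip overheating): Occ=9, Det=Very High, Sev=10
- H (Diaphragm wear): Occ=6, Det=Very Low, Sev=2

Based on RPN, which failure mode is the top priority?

F

RPN = Severity × Occurrence × Detection:
  A: 9 × 4 × 10 = 360
  B: 2 × 8 × 7 = 112
  C: 5 × 10 × 1 = 50
  D: 3 × 5 × 1 = 15
  E: 5 × 5 × 10 = 250
  F: 8 × 7 × 7 = 392
  G: 10 × 9 × 1 = 90
  H: 2 × 6 × 10 = 120
Highest RPN is 392 → F.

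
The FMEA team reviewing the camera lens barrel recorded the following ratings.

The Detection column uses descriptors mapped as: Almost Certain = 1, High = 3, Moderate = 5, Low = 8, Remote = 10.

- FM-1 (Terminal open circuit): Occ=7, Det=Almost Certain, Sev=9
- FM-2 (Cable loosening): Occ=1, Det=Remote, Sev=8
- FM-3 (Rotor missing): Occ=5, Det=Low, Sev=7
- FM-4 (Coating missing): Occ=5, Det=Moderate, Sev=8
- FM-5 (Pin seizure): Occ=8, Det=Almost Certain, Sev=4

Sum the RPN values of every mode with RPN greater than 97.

RPN = Severity × Occurrence × Detection:
  FM-1: 9 × 7 × 1 = 63
  FM-2: 8 × 1 × 10 = 80
  FM-3: 7 × 5 × 8 = 280
  FM-4: 8 × 5 × 5 = 200
  FM-5: 4 × 8 × 1 = 32
RPN > 97: FM-3 (280), FM-4 (200).
Sum: 280 + 200 = 480.

480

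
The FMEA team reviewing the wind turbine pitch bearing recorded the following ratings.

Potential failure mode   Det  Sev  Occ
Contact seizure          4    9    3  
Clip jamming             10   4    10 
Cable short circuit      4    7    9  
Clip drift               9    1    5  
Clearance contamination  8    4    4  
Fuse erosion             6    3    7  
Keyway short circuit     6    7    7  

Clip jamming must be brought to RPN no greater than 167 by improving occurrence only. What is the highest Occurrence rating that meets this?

4

Clip jamming: S=4, O=10, D=10 → current RPN = 400.
Fixed product = 40. Need 40 × O ≤ 167, so O ≤ 167/40 = 4.17.
Maximum integer Occurrence rating = 4 (gives RPN 160; O=5 would give 200 > 167).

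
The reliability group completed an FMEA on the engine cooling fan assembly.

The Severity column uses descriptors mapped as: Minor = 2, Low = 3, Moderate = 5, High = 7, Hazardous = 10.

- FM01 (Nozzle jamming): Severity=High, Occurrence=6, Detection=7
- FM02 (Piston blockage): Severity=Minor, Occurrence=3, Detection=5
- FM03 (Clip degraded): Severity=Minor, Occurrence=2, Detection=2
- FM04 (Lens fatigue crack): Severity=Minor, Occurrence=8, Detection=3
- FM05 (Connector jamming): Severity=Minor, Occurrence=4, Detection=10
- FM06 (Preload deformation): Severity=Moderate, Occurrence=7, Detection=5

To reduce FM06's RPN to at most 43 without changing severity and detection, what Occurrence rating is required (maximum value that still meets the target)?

FM06: S=5, O=7, D=5 → current RPN = 175.
Fixed product = 25. Need 25 × O ≤ 43, so O ≤ 43/25 = 1.72.
Maximum integer Occurrence rating = 1 (gives RPN 25; O=2 would give 50 > 43).

1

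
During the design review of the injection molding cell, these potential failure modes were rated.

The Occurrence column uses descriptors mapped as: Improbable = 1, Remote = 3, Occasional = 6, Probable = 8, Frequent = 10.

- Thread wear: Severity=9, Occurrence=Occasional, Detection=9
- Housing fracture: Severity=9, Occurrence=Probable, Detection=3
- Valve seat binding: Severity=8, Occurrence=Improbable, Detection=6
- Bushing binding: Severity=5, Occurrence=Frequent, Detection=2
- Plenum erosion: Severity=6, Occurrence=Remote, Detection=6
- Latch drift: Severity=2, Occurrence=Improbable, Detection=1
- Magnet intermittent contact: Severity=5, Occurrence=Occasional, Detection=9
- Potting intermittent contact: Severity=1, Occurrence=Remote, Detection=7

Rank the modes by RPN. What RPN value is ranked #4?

108

RPN = Severity × Occurrence × Detection:
  Thread wear: 9 × 6 × 9 = 486
  Housing fracture: 9 × 8 × 3 = 216
  Valve seat binding: 8 × 1 × 6 = 48
  Bushing binding: 5 × 10 × 2 = 100
  Plenum erosion: 6 × 3 × 6 = 108
  Latch drift: 2 × 1 × 1 = 2
  Magnet intermittent contact: 5 × 6 × 9 = 270
  Potting intermittent contact: 1 × 3 × 7 = 21
Sorted descending: 486, 270, 216, 108, 100, 48, 21, 2.
The fourth-highest RPN is 108 (Plenum erosion).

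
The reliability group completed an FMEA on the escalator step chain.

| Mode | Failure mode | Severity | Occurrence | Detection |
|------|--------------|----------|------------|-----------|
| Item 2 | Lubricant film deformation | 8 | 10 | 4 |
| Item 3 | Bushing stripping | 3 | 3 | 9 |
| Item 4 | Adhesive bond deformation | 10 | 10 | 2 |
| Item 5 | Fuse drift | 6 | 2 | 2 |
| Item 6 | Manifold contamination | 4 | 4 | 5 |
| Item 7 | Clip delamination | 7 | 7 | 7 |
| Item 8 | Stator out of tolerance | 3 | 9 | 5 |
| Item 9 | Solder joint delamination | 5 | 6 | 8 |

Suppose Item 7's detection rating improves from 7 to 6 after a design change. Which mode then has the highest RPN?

RPN = Severity × Occurrence × Detection:
  Item 2: 8 × 10 × 4 = 320
  Item 3: 3 × 3 × 9 = 81
  Item 4: 10 × 10 × 2 = 200
  Item 5: 6 × 2 × 2 = 24
  Item 6: 4 × 4 × 5 = 80
  Item 7: 7 × 7 × 7 = 343
  Item 8: 3 × 9 × 5 = 135
  Item 9: 5 × 6 × 8 = 240
After action: Item 7 → 7 × 7 × 6 = 294.
Revised RPNs: Item 2=320, Item 7=294, Item 9=240, Item 4=200, Item 8=135, Item 3=81, Item 6=80, Item 5=24.
Highest is now Item 2 (320).

Item 2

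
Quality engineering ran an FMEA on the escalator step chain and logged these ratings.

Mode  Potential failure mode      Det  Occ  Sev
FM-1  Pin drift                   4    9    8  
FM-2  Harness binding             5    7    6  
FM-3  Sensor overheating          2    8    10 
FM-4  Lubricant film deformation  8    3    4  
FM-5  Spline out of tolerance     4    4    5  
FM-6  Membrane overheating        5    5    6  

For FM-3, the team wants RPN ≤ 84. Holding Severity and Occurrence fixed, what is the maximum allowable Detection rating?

1

FM-3: S=10, O=8, D=2 → current RPN = 160.
Fixed product = 80. Need 80 × D ≤ 84, so D ≤ 84/80 = 1.05.
Maximum integer Detection rating = 1 (gives RPN 80; D=2 would give 160 > 84).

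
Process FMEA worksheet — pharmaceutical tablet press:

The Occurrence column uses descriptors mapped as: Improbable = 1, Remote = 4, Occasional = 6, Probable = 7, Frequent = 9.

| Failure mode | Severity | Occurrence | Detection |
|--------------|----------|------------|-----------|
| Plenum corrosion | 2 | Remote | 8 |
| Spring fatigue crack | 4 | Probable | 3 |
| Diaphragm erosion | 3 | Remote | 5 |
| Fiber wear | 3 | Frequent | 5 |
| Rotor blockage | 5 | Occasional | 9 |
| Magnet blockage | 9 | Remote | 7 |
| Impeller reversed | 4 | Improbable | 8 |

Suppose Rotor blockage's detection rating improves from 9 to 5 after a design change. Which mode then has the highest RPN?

RPN = Severity × Occurrence × Detection:
  Plenum corrosion: 2 × 4 × 8 = 64
  Spring fatigue crack: 4 × 7 × 3 = 84
  Diaphragm erosion: 3 × 4 × 5 = 60
  Fiber wear: 3 × 9 × 5 = 135
  Rotor blockage: 5 × 6 × 9 = 270
  Magnet blockage: 9 × 4 × 7 = 252
  Impeller reversed: 4 × 1 × 8 = 32
After action: Rotor blockage → 5 × 6 × 5 = 150.
Revised RPNs: Magnet blockage=252, Rotor blockage=150, Fiber wear=135, Spring fatigue crack=84, Plenum corrosion=64, Diaphragm erosion=60, Impeller reversed=32.
Highest is now Magnet blockage (252).

Magnet blockage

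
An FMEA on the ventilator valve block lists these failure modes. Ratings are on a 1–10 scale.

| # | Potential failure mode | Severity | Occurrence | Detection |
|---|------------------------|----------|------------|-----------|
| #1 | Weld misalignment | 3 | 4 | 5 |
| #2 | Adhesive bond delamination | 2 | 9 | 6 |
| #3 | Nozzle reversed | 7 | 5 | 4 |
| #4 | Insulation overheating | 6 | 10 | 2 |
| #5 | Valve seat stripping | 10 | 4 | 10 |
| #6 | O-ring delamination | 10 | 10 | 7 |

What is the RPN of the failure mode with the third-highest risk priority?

RPN = Severity × Occurrence × Detection:
  #1: 3 × 4 × 5 = 60
  #2: 2 × 9 × 6 = 108
  #3: 7 × 5 × 4 = 140
  #4: 6 × 10 × 2 = 120
  #5: 10 × 4 × 10 = 400
  #6: 10 × 10 × 7 = 700
Sorted descending: 700, 400, 140, 120, 108, 60.
The third-highest RPN is 140 (#3).

140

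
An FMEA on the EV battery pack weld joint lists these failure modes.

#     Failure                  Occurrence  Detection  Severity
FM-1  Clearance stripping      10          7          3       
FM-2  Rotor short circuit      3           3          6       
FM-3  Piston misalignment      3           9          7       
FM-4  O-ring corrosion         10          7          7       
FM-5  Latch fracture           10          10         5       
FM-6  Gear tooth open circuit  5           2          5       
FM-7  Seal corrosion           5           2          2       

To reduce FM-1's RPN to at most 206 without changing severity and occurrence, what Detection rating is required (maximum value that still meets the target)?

FM-1: S=3, O=10, D=7 → current RPN = 210.
Fixed product = 30. Need 30 × D ≤ 206, so D ≤ 206/30 = 6.87.
Maximum integer Detection rating = 6 (gives RPN 180; D=7 would give 210 > 206).

6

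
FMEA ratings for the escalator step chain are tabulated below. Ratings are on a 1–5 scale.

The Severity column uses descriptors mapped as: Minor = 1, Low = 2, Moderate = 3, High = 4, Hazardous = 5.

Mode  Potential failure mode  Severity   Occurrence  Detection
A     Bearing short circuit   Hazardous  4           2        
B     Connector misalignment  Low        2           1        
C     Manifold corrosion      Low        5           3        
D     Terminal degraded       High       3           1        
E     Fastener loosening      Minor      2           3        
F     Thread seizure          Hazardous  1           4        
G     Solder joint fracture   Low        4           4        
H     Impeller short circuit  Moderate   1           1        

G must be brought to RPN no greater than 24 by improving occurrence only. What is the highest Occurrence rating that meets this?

3

G: S=2, O=4, D=4 → current RPN = 32.
Fixed product = 8. Need 8 × O ≤ 24, so O ≤ 24/8 = 3.00.
Maximum integer Occurrence rating = 3 (gives RPN 24; O=4 would give 32 > 24).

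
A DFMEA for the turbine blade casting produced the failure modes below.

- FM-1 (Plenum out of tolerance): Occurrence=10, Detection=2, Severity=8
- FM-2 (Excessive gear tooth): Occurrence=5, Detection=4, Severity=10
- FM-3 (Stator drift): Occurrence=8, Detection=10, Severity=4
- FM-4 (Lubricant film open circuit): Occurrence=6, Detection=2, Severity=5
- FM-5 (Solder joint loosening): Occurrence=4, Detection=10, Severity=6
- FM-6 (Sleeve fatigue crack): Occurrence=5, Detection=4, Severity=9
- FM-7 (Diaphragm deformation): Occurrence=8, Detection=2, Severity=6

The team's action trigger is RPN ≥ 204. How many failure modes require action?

RPN = Severity × Occurrence × Detection:
  FM-1: 8 × 10 × 2 = 160
  FM-2: 10 × 5 × 4 = 200
  FM-3: 4 × 8 × 10 = 320
  FM-4: 5 × 6 × 2 = 60
  FM-5: 6 × 4 × 10 = 240
  FM-6: 9 × 5 × 4 = 180
  FM-7: 6 × 8 × 2 = 96
Modes with RPN ≥ 204: FM-3 (320), FM-5 (240) → 2.

2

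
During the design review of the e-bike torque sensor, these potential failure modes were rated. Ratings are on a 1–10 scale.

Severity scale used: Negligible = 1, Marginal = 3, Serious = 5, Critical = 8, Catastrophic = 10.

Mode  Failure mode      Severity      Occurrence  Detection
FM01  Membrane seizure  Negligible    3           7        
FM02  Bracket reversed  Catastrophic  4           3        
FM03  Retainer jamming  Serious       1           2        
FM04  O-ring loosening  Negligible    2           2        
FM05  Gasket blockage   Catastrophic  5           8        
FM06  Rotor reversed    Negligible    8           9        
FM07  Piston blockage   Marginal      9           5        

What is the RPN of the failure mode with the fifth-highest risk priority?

RPN = Severity × Occurrence × Detection:
  FM01: 1 × 3 × 7 = 21
  FM02: 10 × 4 × 3 = 120
  FM03: 5 × 1 × 2 = 10
  FM04: 1 × 2 × 2 = 4
  FM05: 10 × 5 × 8 = 400
  FM06: 1 × 8 × 9 = 72
  FM07: 3 × 9 × 5 = 135
Sorted descending: 400, 135, 120, 72, 21, 10, 4.
The fifth-highest RPN is 21 (FM01).

21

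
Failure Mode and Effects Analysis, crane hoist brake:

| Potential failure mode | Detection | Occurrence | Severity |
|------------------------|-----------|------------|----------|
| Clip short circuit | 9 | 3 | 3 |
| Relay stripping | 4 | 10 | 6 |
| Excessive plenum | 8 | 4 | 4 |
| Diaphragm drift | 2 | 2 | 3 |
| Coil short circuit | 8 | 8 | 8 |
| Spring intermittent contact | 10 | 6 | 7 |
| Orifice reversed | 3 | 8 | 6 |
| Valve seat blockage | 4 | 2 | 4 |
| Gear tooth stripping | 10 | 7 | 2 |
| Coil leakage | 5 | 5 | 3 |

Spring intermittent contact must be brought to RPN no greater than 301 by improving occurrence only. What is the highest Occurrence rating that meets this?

4

Spring intermittent contact: S=7, O=6, D=10 → current RPN = 420.
Fixed product = 70. Need 70 × O ≤ 301, so O ≤ 301/70 = 4.30.
Maximum integer Occurrence rating = 4 (gives RPN 280; O=5 would give 350 > 301).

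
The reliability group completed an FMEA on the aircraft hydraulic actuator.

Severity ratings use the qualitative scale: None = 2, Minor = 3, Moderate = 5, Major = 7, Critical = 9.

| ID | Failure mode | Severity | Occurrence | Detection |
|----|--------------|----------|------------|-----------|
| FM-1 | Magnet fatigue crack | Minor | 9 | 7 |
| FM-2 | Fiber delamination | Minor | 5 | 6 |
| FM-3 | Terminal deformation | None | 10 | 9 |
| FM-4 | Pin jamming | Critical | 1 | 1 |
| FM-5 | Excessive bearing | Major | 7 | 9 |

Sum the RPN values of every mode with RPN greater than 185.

630

RPN = Severity × Occurrence × Detection:
  FM-1: 3 × 9 × 7 = 189
  FM-2: 3 × 5 × 6 = 90
  FM-3: 2 × 10 × 9 = 180
  FM-4: 9 × 1 × 1 = 9
  FM-5: 7 × 7 × 9 = 441
RPN > 185: FM-1 (189), FM-5 (441).
Sum: 189 + 441 = 630.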